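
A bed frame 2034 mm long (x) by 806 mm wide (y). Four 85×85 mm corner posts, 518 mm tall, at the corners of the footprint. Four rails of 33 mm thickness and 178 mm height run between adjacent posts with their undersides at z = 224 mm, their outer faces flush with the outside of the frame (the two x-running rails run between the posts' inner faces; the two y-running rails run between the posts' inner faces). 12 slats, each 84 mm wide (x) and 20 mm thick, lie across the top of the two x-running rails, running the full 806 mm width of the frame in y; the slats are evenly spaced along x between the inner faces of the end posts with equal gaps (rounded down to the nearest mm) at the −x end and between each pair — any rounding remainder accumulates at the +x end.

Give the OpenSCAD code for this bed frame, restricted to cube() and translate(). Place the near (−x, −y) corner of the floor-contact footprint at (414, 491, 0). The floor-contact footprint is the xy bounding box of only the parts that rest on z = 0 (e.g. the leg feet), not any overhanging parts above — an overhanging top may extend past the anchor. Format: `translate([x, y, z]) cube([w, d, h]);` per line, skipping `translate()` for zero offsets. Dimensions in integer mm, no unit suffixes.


translate([414, 491, 0]) cube([85, 85, 518]);
translate([414, 1212, 0]) cube([85, 85, 518]);
translate([2363, 491, 0]) cube([85, 85, 518]);
translate([2363, 1212, 0]) cube([85, 85, 518]);
translate([499, 491, 224]) cube([1864, 33, 178]);
translate([499, 1264, 224]) cube([1864, 33, 178]);
translate([414, 576, 224]) cube([33, 636, 178]);
translate([2415, 576, 224]) cube([33, 636, 178]);
translate([564, 491, 402]) cube([84, 806, 20]);
translate([713, 491, 402]) cube([84, 806, 20]);
translate([862, 491, 402]) cube([84, 806, 20]);
translate([1011, 491, 402]) cube([84, 806, 20]);
translate([1160, 491, 402]) cube([84, 806, 20]);
translate([1309, 491, 402]) cube([84, 806, 20]);
translate([1458, 491, 402]) cube([84, 806, 20]);
translate([1607, 491, 402]) cube([84, 806, 20]);
translate([1756, 491, 402]) cube([84, 806, 20]);
translate([1905, 491, 402]) cube([84, 806, 20]);
translate([2054, 491, 402]) cube([84, 806, 20]);
translate([2203, 491, 402]) cube([84, 806, 20]);


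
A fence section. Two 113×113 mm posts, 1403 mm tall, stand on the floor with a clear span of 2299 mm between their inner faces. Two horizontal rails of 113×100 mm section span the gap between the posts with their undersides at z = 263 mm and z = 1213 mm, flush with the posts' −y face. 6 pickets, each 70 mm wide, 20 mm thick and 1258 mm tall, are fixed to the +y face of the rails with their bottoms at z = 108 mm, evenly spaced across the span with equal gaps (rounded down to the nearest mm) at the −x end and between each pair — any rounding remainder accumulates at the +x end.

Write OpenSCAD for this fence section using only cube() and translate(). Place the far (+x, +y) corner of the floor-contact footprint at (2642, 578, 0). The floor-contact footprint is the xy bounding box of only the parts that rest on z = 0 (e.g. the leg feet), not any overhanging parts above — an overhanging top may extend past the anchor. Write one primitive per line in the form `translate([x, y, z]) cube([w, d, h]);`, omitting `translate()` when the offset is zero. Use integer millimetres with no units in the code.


translate([117, 465, 0]) cube([113, 113, 1403]);
translate([2529, 465, 0]) cube([113, 113, 1403]);
translate([230, 465, 263]) cube([2299, 113, 100]);
translate([230, 465, 1213]) cube([2299, 113, 100]);
translate([498, 578, 108]) cube([70, 20, 1258]);
translate([836, 578, 108]) cube([70, 20, 1258]);
translate([1174, 578, 108]) cube([70, 20, 1258]);
translate([1512, 578, 108]) cube([70, 20, 1258]);
translate([1850, 578, 108]) cube([70, 20, 1258]);
translate([2188, 578, 108]) cube([70, 20, 1258]);


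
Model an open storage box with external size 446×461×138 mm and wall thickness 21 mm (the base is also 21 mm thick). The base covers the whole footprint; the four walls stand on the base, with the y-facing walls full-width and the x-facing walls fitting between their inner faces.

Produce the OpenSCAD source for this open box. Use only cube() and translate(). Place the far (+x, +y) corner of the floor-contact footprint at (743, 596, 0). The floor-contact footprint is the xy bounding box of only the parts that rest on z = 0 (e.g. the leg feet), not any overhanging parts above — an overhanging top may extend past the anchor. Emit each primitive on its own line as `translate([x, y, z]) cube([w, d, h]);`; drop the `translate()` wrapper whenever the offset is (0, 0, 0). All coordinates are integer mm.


translate([297, 135, 0]) cube([446, 461, 21]);
translate([297, 135, 21]) cube([446, 21, 117]);
translate([297, 575, 21]) cube([446, 21, 117]);
translate([297, 156, 21]) cube([21, 419, 117]);
translate([722, 156, 21]) cube([21, 419, 117]);


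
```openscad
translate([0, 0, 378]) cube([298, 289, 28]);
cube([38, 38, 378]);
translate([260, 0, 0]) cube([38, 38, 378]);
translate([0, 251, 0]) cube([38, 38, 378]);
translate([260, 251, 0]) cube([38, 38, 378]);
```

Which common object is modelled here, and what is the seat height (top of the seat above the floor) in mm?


A stool. The seat height is 406 mm.

A 298×289×28 slab at z = 378 on four corner posts — a stool. The seat top is 378 + 28 = 406 mm.


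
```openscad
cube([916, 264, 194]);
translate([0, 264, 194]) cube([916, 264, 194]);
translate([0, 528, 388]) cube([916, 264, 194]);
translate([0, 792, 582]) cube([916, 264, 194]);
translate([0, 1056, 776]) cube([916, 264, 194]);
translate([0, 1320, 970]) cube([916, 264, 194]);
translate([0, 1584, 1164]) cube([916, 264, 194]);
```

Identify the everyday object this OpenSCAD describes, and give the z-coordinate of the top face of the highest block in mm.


A staircase. The total rise is 1358 mm.

7 identical blocks, each offset up and back from the previous — a staircase. Each step is 194 mm tall and there are 7 of them, so the total rise is 7 × 194 = 1358 mm.


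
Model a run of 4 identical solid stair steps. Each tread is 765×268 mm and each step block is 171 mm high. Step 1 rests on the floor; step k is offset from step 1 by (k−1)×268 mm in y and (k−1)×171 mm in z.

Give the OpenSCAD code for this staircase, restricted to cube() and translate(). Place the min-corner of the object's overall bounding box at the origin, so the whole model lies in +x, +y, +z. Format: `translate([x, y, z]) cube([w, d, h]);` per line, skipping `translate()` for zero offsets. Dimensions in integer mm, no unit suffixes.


cube([765, 268, 171]);
translate([0, 268, 171]) cube([765, 268, 171]);
translate([0, 536, 342]) cube([765, 268, 171]);
translate([0, 804, 513]) cube([765, 268, 171]);


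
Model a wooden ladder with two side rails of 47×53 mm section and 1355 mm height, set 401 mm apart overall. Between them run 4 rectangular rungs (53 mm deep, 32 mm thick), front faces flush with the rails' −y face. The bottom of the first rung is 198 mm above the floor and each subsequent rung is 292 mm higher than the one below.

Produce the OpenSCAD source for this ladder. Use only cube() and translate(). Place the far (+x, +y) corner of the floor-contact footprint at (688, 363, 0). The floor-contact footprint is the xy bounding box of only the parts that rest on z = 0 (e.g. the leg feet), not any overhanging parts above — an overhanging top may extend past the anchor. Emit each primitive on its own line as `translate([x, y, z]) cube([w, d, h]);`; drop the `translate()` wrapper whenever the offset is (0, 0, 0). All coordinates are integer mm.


translate([287, 310, 0]) cube([47, 53, 1355]);
translate([641, 310, 0]) cube([47, 53, 1355]);
translate([334, 310, 198]) cube([307, 53, 32]);
translate([334, 310, 490]) cube([307, 53, 32]);
translate([334, 310, 782]) cube([307, 53, 32]);
translate([334, 310, 1074]) cube([307, 53, 32]);


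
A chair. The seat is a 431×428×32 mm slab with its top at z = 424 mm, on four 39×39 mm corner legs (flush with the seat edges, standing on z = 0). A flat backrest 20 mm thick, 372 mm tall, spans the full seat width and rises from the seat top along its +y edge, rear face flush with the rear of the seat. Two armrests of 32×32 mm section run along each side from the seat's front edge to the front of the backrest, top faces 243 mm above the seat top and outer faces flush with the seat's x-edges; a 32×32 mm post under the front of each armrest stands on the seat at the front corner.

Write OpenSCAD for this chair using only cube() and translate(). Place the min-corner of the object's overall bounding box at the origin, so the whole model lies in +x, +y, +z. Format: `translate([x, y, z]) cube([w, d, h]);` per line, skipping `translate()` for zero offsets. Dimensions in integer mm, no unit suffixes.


translate([0, 0, 392]) cube([431, 428, 32]);
cube([39, 39, 392]);
translate([392, 0, 0]) cube([39, 39, 392]);
translate([0, 389, 0]) cube([39, 39, 392]);
translate([392, 389, 0]) cube([39, 39, 392]);
translate([0, 408, 424]) cube([431, 20, 372]);
translate([0, 0, 635]) cube([32, 408, 32]);
translate([399, 0, 635]) cube([32, 408, 32]);
translate([0, 0, 424]) cube([32, 32, 211]);
translate([399, 0, 424]) cube([32, 32, 211]);


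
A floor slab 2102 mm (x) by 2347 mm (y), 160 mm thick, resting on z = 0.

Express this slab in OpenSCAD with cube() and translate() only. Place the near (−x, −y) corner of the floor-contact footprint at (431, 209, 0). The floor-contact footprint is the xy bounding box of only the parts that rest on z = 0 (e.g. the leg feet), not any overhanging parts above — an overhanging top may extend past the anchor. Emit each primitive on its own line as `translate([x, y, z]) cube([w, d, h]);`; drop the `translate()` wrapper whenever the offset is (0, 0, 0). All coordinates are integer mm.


translate([431, 209, 0]) cube([2102, 2347, 160]);


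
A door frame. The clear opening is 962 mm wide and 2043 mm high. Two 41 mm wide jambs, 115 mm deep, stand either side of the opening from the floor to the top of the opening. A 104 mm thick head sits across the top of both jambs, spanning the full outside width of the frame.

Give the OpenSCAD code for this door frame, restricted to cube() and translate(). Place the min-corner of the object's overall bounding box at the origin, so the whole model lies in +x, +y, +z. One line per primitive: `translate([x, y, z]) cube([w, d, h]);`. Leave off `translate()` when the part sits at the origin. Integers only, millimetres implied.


cube([41, 115, 2043]);
translate([1003, 0, 0]) cube([41, 115, 2043]);
translate([0, 0, 2043]) cube([1044, 115, 104]);


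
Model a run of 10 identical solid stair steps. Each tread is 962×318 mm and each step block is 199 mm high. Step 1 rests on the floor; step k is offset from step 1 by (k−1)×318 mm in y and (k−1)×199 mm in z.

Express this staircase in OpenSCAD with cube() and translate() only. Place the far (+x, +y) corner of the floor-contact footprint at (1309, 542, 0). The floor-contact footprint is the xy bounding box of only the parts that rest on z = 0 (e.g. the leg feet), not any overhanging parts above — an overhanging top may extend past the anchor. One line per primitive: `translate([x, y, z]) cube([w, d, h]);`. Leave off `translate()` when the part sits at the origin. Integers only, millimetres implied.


translate([347, 224, 0]) cube([962, 318, 199]);
translate([347, 542, 199]) cube([962, 318, 199]);
translate([347, 860, 398]) cube([962, 318, 199]);
translate([347, 1178, 597]) cube([962, 318, 199]);
translate([347, 1496, 796]) cube([962, 318, 199]);
translate([347, 1814, 995]) cube([962, 318, 199]);
translate([347, 2132, 1194]) cube([962, 318, 199]);
translate([347, 2450, 1393]) cube([962, 318, 199]);
translate([347, 2768, 1592]) cube([962, 318, 199]);
translate([347, 3086, 1791]) cube([962, 318, 199]);


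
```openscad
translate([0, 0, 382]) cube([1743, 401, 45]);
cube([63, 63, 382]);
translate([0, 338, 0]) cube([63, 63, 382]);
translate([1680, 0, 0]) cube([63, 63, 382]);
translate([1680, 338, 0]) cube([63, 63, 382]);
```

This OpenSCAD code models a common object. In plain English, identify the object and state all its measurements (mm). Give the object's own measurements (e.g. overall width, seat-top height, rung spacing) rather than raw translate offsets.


A bench: a 1743×401 mm seat slab, 45 mm thick, top at z = 427 mm, on four 63×63 mm square legs flush with the seat corners and standing on z = 0.


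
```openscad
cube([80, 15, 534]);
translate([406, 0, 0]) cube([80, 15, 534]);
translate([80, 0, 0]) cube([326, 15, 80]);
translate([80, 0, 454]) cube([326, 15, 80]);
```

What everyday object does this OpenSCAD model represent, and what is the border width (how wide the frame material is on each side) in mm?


A picture frame. The border width is 80 mm.

Four thin pieces enclosing a rectangular opening — a picture frame. The two full-height stiles are 534 mm tall; the top rail sits at z = 454 and is 80 mm tall, so the border above the opening is 534 − 454 = 80 mm, matching the stile x-width.


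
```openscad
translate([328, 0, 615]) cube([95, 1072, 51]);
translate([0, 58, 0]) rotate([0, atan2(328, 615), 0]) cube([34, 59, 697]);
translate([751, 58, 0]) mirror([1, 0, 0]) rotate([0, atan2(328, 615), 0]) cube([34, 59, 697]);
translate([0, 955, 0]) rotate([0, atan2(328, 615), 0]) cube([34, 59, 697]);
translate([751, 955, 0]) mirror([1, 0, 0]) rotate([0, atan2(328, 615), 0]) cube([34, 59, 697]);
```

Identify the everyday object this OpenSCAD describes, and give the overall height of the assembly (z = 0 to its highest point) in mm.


A sawhorse. The overall height is 666 mm.

A beam across two mirrored pairs of raked legs — a sawhorse. The beam's underside is at z = 615 (matching the legs' vertical rise in atan2(328, 615)) and the beam is 51 mm tall, so its top is at 615 + 51 = 666 mm. The raked legs top out at the beam's underside, so that is the highest point.


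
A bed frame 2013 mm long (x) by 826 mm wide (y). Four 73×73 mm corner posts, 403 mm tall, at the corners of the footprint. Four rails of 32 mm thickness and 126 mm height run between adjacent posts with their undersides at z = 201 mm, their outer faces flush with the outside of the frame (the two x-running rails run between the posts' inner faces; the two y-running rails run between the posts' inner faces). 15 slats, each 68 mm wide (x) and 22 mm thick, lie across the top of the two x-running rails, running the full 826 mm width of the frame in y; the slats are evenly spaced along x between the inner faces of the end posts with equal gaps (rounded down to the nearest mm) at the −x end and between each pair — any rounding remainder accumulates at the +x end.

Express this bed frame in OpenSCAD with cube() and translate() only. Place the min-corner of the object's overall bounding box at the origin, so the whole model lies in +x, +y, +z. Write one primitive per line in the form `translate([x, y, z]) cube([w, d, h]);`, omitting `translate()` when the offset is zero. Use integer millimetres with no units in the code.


// slat z = rail_z + rail_h = 201 + 126 = 327
// slat gap = ⌊(1867 − 15·68) / 16⌋ = 52
cube([73, 73, 403]);
translate([0, 753, 0]) cube([73, 73, 403]);
translate([1940, 0, 0]) cube([73, 73, 403]);
translate([1940, 753, 0]) cube([73, 73, 403]);
translate([73, 0, 201]) cube([1867, 32, 126]);
translate([73, 794, 201]) cube([1867, 32, 126]);
translate([0, 73, 201]) cube([32, 680, 126]);
translate([1981, 73, 201]) cube([32, 680, 126]);
translate([125, 0, 327]) cube([68, 826, 22]);
translate([245, 0, 327]) cube([68, 826, 22]);
translate([365, 0, 327]) cube([68, 826, 22]);
translate([485, 0, 327]) cube([68, 826, 22]);
translate([605, 0, 327]) cube([68, 826, 22]);
translate([725, 0, 327]) cube([68, 826, 22]);
translate([845, 0, 327]) cube([68, 826, 22]);
translate([965, 0, 327]) cube([68, 826, 22]);
translate([1085, 0, 327]) cube([68, 826, 22]);
translate([1205, 0, 327]) cube([68, 826, 22]);
translate([1325, 0, 327]) cube([68, 826, 22]);
translate([1445, 0, 327]) cube([68, 826, 22]);
translate([1565, 0, 327]) cube([68, 826, 22]);
translate([1685, 0, 327]) cube([68, 826, 22]);
translate([1805, 0, 327]) cube([68, 826, 22]);


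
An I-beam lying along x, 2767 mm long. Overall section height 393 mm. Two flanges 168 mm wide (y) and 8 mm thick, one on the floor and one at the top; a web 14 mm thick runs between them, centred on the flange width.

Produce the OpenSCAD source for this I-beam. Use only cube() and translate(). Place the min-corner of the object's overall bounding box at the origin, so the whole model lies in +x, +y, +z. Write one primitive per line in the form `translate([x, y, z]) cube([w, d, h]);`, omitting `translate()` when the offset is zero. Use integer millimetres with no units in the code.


cube([2767, 168, 8]);
translate([0, 77, 8]) cube([2767, 14, 377]);
translate([0, 0, 385]) cube([2767, 168, 8]);


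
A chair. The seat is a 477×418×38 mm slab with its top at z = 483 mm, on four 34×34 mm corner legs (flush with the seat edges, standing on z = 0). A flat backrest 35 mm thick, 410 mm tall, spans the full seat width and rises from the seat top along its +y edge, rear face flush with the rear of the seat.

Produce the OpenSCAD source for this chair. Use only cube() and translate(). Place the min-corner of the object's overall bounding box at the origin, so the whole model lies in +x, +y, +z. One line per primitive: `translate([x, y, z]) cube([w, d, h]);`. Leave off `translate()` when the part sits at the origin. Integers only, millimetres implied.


// leg_h = 483 - 38 = 445
translate([0, 0, 445]) cube([477, 418, 38]);
cube([34, 34, 445]);
translate([443, 0, 0]) cube([34, 34, 445]);
translate([0, 384, 0]) cube([34, 34, 445]);
translate([443, 384, 0]) cube([34, 34, 445]);
translate([0, 383, 483]) cube([477, 35, 410]);


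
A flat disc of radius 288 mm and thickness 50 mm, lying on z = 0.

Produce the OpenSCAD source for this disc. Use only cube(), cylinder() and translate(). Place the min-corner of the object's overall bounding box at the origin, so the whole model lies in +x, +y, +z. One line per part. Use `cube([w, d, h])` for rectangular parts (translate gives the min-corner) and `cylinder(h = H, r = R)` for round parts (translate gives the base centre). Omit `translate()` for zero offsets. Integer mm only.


translate([288, 288, 0]) cylinder(h = 50, r = 288);


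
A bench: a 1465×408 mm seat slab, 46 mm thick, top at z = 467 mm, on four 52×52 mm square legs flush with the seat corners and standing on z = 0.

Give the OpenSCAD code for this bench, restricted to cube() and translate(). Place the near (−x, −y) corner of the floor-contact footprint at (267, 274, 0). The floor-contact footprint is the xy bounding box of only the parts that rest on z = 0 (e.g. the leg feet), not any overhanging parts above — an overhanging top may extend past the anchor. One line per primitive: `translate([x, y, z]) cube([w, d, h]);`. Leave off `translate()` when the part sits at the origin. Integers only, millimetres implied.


// leg_h = 467 − 46 = 421
translate([267, 274, 421]) cube([1465, 408, 46]);
translate([267, 274, 0]) cube([52, 52, 421]);
translate([267, 630, 0]) cube([52, 52, 421]);
translate([1680, 274, 0]) cube([52, 52, 421]);
translate([1680, 630, 0]) cube([52, 52, 421]);


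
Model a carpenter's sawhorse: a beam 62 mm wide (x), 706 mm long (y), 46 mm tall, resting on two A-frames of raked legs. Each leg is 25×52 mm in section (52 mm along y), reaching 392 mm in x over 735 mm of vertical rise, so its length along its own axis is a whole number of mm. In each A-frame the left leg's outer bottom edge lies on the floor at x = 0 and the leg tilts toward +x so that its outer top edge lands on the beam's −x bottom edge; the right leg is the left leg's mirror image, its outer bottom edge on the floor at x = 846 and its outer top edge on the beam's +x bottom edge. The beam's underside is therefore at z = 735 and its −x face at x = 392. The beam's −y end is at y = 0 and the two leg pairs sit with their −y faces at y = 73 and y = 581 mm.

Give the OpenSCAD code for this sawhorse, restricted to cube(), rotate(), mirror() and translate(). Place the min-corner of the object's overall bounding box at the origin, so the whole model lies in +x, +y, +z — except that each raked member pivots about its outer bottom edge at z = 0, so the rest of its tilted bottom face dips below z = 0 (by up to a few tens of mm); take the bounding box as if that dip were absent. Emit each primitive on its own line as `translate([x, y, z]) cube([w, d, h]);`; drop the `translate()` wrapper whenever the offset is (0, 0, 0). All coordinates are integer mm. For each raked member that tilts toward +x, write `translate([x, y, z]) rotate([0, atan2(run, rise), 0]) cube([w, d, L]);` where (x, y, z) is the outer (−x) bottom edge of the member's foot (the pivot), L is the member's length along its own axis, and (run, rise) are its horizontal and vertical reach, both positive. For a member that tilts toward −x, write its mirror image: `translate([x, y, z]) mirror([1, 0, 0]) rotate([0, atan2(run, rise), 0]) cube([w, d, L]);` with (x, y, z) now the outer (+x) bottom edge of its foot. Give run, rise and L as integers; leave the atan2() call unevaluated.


// leg length = √(392² + 735²) = 833
// right-leg outer foot x = 2·392 + 62 = 846
// beam min-corner = (392, 0, 735)
translate([392, 0, 735]) cube([62, 706, 46]);
translate([0, 73, 0]) rotate([0, atan2(392, 735), 0]) cube([25, 52, 833]);
translate([846, 73, 0]) mirror([1, 0, 0]) rotate([0, atan2(392, 735), 0]) cube([25, 52, 833]);
translate([0, 581, 0]) rotate([0, atan2(392, 735), 0]) cube([25, 52, 833]);
translate([846, 581, 0]) mirror([1, 0, 0]) rotate([0, atan2(392, 735), 0]) cube([25, 52, 833]);


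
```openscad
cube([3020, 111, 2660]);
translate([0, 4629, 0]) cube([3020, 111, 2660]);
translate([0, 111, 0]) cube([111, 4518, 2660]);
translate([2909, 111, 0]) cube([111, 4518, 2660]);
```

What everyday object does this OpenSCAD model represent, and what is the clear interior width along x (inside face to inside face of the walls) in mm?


A house (or room) frame. The interior width is 2798 mm.

Four 2660 mm walls enclosing a rectangle with no floor or roof — a room or house frame. Outside width is 3020 mm and wall thickness is 111 mm, so the interior width is 3020 − 2 × 111 = 2798 mm.


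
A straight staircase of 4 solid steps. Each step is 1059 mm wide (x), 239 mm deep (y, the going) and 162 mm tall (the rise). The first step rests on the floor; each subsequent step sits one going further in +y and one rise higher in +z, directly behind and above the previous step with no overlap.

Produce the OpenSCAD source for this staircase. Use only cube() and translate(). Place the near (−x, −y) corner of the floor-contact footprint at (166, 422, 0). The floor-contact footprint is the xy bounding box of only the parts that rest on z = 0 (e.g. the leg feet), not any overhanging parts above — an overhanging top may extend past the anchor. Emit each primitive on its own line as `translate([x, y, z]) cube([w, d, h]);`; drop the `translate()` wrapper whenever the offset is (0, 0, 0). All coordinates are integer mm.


translate([166, 422, 0]) cube([1059, 239, 162]);
translate([166, 661, 162]) cube([1059, 239, 162]);
translate([166, 900, 324]) cube([1059, 239, 162]);
translate([166, 1139, 486]) cube([1059, 239, 162]);


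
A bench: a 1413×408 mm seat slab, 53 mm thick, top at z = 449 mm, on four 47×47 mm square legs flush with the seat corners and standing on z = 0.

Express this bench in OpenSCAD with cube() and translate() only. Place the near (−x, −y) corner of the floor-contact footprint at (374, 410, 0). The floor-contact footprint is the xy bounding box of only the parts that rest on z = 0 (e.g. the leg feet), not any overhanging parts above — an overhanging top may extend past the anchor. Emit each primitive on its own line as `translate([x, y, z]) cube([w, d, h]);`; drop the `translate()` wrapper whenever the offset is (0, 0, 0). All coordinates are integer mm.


translate([374, 410, 396]) cube([1413, 408, 53]);
translate([374, 410, 0]) cube([47, 47, 396]);
translate([374, 771, 0]) cube([47, 47, 396]);
translate([1740, 410, 0]) cube([47, 47, 396]);
translate([1740, 771, 0]) cube([47, 47, 396]);


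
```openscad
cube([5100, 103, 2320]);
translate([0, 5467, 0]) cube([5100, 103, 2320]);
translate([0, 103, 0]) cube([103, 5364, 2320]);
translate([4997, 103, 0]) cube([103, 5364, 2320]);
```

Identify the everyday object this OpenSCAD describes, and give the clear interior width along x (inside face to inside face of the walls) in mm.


A house (or room) frame. The interior width is 4894 mm.

Four 2320 mm walls enclosing a rectangle with no floor or roof — a room or house frame. Outside width is 5100 mm and wall thickness is 103 mm, so the interior width is 5100 − 2 × 103 = 4894 mm.


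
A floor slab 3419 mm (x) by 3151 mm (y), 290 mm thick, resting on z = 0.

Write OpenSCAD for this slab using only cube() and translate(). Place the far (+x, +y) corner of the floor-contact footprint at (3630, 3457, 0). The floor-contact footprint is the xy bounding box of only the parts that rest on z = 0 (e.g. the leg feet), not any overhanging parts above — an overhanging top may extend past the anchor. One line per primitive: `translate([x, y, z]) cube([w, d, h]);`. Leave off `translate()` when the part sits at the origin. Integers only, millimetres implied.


translate([211, 306, 0]) cube([3419, 3151, 290]);


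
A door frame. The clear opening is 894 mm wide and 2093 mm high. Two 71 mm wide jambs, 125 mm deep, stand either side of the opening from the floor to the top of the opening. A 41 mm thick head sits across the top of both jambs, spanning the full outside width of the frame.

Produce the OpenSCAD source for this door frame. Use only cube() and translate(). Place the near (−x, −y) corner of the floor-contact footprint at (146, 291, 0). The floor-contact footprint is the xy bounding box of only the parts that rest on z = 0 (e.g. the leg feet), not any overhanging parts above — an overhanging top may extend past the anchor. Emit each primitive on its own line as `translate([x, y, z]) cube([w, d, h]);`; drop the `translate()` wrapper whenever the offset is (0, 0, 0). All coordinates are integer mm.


translate([146, 291, 0]) cube([71, 125, 2093]);
translate([1111, 291, 0]) cube([71, 125, 2093]);
translate([146, 291, 2093]) cube([1036, 125, 41]);


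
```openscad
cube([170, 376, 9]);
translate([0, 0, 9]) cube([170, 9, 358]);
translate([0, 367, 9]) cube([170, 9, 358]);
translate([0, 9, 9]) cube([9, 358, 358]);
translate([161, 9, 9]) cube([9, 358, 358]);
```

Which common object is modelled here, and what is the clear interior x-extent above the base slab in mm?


An open box. The internal width is 152 mm.

A 170×376 base slab with four walls standing on it — an open box. The base is 170 mm wide and the walls are 9 mm thick, so the internal width is 170 − 2 × 9 = 152 mm.


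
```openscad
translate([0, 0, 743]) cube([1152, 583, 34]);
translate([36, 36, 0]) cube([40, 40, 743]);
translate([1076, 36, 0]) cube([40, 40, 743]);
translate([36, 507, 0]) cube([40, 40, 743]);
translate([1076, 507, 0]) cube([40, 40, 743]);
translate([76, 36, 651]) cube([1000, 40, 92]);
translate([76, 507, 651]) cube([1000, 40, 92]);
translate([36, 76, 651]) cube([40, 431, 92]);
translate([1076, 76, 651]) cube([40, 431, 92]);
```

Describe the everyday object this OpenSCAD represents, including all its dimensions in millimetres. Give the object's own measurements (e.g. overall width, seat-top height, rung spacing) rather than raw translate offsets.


A rectangular dining table. The top is 1152×583×34 mm with its upper surface at z = 777 mm. It stands on four 40×40 mm square legs, each inset 36 mm from the nearest pair of top edges, running from the floor to the underside of the top. Four apron rails, 40 mm thick and 92 mm tall, run between adjacent legs with their top edges flush with the underside of the top and their outer faces flush with the legs' outer faces.


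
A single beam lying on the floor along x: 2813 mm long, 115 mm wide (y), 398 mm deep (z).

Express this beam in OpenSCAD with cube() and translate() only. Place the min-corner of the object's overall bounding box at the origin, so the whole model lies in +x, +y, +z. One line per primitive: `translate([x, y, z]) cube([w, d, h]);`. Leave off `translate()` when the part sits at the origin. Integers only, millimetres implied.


cube([2813, 115, 398]);


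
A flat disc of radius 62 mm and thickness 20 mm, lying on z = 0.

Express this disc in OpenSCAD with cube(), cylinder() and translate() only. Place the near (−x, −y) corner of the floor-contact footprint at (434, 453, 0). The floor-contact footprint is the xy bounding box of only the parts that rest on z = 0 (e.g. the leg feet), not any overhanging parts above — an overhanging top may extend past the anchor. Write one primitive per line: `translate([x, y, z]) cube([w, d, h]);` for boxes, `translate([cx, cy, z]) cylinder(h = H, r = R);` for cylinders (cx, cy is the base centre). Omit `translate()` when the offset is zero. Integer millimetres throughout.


translate([496, 515, 0]) cylinder(h = 20, r = 62);


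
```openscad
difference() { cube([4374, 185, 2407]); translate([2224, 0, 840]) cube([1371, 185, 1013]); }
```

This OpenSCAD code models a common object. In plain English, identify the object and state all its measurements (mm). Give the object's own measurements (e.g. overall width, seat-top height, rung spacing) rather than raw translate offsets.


A wall 4374 mm long (x), 185 mm thick (y), 2407 mm tall, with a rectangular window opening cut through it. The opening is 1371 mm wide and 1013 mm tall; its sill is at z = 840 mm and its near (−x) edge is 2224 mm from the wall's −x end. The opening passes through the full wall thickness.


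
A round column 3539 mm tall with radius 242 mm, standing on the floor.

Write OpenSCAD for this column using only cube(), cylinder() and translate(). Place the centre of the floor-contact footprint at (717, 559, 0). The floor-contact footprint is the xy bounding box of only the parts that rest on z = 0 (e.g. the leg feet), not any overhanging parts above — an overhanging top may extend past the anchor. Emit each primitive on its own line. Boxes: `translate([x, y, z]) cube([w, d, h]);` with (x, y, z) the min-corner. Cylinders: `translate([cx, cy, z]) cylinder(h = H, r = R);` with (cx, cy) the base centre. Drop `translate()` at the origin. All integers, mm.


translate([717, 559, 0]) cylinder(h = 3539, r = 242);


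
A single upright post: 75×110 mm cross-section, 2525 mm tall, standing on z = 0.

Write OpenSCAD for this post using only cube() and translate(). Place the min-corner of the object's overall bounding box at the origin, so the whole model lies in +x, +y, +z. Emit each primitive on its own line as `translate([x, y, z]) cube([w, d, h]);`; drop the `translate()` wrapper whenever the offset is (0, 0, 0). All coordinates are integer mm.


cube([75, 110, 2525]);


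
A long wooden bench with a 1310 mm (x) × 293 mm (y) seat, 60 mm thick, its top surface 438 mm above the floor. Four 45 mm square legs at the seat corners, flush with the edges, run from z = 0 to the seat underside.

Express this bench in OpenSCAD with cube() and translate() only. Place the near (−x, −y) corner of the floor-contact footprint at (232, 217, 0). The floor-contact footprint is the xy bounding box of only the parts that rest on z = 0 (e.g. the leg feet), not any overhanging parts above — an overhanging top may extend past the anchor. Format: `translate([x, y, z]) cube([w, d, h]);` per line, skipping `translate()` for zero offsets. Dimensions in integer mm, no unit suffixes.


translate([232, 217, 378]) cube([1310, 293, 60]);
translate([232, 217, 0]) cube([45, 45, 378]);
translate([232, 465, 0]) cube([45, 45, 378]);
translate([1497, 217, 0]) cube([45, 45, 378]);
translate([1497, 465, 0]) cube([45, 45, 378]);


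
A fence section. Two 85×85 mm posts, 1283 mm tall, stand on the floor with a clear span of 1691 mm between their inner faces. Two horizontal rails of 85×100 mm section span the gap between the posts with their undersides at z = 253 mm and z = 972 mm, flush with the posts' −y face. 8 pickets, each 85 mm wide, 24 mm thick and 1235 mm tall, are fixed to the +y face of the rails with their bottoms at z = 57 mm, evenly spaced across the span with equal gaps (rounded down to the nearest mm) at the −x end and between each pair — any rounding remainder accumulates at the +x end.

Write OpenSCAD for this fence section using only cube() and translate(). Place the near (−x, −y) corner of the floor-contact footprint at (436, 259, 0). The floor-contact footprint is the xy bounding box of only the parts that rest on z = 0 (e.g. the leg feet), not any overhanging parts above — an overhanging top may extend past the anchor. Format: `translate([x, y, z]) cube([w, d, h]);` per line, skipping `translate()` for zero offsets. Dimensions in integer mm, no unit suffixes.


translate([436, 259, 0]) cube([85, 85, 1283]);
translate([2212, 259, 0]) cube([85, 85, 1283]);
translate([521, 259, 253]) cube([1691, 85, 100]);
translate([521, 259, 972]) cube([1691, 85, 100]);
translate([633, 344, 57]) cube([85, 24, 1235]);
translate([830, 344, 57]) cube([85, 24, 1235]);
translate([1027, 344, 57]) cube([85, 24, 1235]);
translate([1224, 344, 57]) cube([85, 24, 1235]);
translate([1421, 344, 57]) cube([85, 24, 1235]);
translate([1618, 344, 57]) cube([85, 24, 1235]);
translate([1815, 344, 57]) cube([85, 24, 1235]);
translate([2012, 344, 57]) cube([85, 24, 1235]);


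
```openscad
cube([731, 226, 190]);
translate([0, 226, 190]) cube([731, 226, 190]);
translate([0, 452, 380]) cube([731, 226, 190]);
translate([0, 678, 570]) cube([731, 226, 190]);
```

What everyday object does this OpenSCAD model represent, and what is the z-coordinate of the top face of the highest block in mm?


A staircase. The total rise is 760 mm.

4 identical blocks, each offset up and back from the previous — a staircase. Each step is 190 mm tall and there are 4 of them, so the total rise is 4 × 190 = 760 mm.


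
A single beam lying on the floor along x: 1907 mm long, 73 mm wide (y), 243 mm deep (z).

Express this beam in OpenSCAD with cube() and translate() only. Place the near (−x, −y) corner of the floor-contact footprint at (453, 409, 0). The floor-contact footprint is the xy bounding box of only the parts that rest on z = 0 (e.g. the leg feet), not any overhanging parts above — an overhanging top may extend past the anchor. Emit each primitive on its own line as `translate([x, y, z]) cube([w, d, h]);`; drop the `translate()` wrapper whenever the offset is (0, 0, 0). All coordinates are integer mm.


translate([453, 409, 0]) cube([1907, 73, 243]);


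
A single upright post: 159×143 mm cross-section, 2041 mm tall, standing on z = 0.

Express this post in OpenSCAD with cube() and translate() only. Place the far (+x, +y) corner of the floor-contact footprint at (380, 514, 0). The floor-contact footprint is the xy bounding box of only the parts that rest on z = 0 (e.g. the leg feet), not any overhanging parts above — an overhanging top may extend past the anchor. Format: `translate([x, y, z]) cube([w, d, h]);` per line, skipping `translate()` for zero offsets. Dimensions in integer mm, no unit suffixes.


translate([221, 371, 0]) cube([159, 143, 2041]);


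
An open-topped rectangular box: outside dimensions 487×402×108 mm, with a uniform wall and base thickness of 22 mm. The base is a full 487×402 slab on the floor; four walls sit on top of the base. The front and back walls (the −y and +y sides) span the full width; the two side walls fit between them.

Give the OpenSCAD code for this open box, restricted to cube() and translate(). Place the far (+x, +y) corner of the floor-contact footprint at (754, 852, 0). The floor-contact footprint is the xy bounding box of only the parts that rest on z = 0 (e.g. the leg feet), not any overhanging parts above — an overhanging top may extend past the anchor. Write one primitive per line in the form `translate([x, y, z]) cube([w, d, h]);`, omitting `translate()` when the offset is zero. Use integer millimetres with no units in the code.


translate([267, 450, 0]) cube([487, 402, 22]);
translate([267, 450, 22]) cube([487, 22, 86]);
translate([267, 830, 22]) cube([487, 22, 86]);
translate([267, 472, 22]) cube([22, 358, 86]);
translate([732, 472, 22]) cube([22, 358, 86]);


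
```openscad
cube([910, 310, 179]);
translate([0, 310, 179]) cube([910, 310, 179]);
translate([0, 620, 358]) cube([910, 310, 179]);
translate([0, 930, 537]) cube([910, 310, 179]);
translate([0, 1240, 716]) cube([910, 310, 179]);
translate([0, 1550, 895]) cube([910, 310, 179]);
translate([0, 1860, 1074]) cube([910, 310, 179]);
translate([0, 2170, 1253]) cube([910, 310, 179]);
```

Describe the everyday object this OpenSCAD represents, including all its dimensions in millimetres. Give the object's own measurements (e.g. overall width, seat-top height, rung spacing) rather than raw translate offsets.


A straight staircase of 8 solid steps. Each step is 910 mm wide (x), 310 mm deep (y, the going) and 179 mm tall (the rise). The first step rests on the floor; each subsequent step sits one going further in +y and one rise higher in +z, directly behind and above the previous step with no overlap.


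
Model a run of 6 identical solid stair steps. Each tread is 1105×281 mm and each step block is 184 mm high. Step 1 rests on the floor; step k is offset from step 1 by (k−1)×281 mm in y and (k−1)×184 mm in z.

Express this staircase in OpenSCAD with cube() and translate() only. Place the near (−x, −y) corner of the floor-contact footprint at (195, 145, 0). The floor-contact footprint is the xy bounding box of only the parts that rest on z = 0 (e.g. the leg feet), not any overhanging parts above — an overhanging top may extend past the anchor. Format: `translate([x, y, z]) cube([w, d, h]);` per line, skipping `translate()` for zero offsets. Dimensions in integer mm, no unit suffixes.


translate([195, 145, 0]) cube([1105, 281, 184]);
translate([195, 426, 184]) cube([1105, 281, 184]);
translate([195, 707, 368]) cube([1105, 281, 184]);
translate([195, 988, 552]) cube([1105, 281, 184]);
translate([195, 1269, 736]) cube([1105, 281, 184]);
translate([195, 1550, 920]) cube([1105, 281, 184]);


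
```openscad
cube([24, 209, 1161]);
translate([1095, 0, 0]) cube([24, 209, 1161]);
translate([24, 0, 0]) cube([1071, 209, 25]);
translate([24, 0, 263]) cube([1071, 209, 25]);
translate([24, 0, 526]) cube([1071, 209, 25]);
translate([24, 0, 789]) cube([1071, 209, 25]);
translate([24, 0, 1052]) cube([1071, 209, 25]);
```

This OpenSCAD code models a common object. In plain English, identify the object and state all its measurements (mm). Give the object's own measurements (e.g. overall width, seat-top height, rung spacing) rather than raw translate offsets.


An open bookshelf. Two side panels, each 24 mm thick, 209 mm deep and 1161 mm tall, stand 1119 mm apart (outside-to-outside). Between them sit 5 shelves, each 25 mm thick and 209 mm deep, spanning the full gap between the sides. The bottom shelf rests on the floor (its underside at z = 0) and the clear gap between one shelf's top and the next shelf's underside is 238 mm.


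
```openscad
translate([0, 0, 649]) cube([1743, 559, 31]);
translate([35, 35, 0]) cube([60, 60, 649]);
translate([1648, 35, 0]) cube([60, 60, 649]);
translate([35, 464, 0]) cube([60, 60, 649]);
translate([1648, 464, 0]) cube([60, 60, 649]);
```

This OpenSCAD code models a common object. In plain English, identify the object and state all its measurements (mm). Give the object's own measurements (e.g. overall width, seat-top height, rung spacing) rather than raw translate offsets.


A rectangular dining table. The top is 1743×559×31 mm with its upper surface at z = 680 mm. It stands on four 60×60 mm square legs, each inset 35 mm from the nearest pair of top edges, running from the floor to the underside of the top.
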